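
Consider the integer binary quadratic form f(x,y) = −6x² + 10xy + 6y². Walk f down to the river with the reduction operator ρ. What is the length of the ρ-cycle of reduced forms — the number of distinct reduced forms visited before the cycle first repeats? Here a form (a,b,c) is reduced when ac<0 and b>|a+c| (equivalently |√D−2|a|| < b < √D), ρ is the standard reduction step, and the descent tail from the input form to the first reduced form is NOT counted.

D = 244, ⌊√D⌋ = 15
river: ρ → (6,14,-2)
river: ρ → (-2,14,6)
river: ρ → (6,10,-6)
river: ρ → (-6,14,2)
river: ρ → (2,14,-6)
river: ρ → (-6,10,6)
ρ-cycle length = 6 (tail of 0 descent steps not counted)

6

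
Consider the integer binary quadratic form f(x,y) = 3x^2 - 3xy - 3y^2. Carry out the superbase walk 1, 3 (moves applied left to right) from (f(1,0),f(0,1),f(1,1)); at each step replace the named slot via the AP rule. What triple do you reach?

start (3,-3,-3) = (f(1,0),f(0,1),f(1,1))
replace slot 1: 2·((-3)+(-3)) − 3 = -15 → (-15,-3,-3)
replace slot 3: 2·((-15)+(-3)) − (-3) = -33 → (-15,-3,-33)

-15,-3,-33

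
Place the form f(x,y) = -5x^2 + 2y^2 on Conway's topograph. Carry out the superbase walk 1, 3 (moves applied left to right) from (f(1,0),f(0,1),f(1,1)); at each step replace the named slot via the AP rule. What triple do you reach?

start (-5,2,-3) = (f(1,0),f(0,1),f(1,1))
replace slot 1: 2·(2+(-3)) − (-5) = 3 → (3,2,-3)
replace slot 3: 2·(3+2) − (-3) = 13 → (3,2,13)

3,2,13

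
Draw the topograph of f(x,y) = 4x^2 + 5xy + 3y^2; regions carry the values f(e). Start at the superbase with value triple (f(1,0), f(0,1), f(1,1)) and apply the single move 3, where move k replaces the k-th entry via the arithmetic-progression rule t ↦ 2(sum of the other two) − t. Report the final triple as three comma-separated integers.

start (4,3,12) = (f(1,0),f(0,1),f(1,1))
replace slot 3: 2·(4+3) − 12 = 2 → (4,3,2)

4,3,2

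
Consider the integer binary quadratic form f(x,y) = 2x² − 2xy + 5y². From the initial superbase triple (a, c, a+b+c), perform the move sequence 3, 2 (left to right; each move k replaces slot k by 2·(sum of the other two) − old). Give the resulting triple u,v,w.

start (2,5,5) = (f(1,0),f(0,1),f(1,1))
replace slot 3: 2·(2+5) − 5 = 9 → (2,5,9)
replace slot 2: 2·(2+9) − 5 = 17 → (2,17,9)

2,17,9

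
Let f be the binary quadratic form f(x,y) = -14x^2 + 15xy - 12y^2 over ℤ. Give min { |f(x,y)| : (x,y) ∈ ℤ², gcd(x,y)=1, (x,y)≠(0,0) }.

translate: b→13 (≡-15 mod 28), so (14,-15,12)→(14,13,11)
flip: (14,13,11)→(11,-13,14)
translate: b→9 (≡-13 mod 22), so (11,-13,14)→(11,9,12)
reduced (well bottom): (11,9,12) with a≤c, −a<b≤a
well minimum |f| = |-11| = 11 (negative-definite)

11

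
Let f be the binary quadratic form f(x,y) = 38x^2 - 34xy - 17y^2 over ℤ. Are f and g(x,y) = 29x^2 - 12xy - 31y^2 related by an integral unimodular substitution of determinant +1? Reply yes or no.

D₁ = 3740, D₂ = 3740
river cycle of f (length 8): (-17, 34, 38), (38, 42, -13), (-13, 36, 47), (47, 58, -2), (-2, 58, 47), (47, 36, -13), (-13, 42, 38), (38, 34, -17)
river cycle of g (length 10): (-31, 12, 29), (29, 46, -14), (-14, 38, 41), (41, 44, -11), (-11, 44, 41), (41, 38, -14), (-14, 46, 29), (29, 12, -31), (-31, 50, 10), (10, 50, -31)
cycles differ ⇒ inequivalent

no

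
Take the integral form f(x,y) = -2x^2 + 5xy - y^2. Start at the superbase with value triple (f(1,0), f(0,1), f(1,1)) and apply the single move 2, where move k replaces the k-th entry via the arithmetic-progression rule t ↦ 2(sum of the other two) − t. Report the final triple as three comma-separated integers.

start (-2,-1,2) = (f(1,0),f(0,1),f(1,1))
replace slot 2: 2·((-2)+2) − (-1) = 1 → (-2,1,2)

-2,1,2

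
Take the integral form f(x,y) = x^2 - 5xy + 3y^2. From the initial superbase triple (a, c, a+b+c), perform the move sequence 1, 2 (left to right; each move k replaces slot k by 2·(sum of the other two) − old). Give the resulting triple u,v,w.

start (1,3,-1) = (f(1,0),f(0,1),f(1,1))
replace slot 1: 2·(3+(-1)) − 1 = 3 → (3,3,-1)
replace slot 2: 2·(3+(-1)) − 3 = 1 → (3,1,-1)

3,1,-1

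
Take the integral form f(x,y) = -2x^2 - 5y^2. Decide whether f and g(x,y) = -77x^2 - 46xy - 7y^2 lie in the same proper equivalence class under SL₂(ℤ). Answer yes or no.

D₁ = -40, D₂ = -40
f is negative-definite; reduce −f:
−f: reduced (well bottom): (2,0,5) with a≤c, −a<b≤a
flip sign back: reduced form of f is (-2,0,-5)
g is negative-definite; reduce −g:
−g: flip: (77,46,7)→(7,-46,77)
−g: translate: b→-4 (≡-46 mod 14), so (7,-46,77)→(7,-4,2)
−g: flip: (7,-4,2)→(2,4,7)
−g: translate: b→0 (≡4 mod 4), so (2,4,7)→(2,0,5)
−g: reduced (well bottom): (2,0,5) with a≤c, −a<b≤a
flip sign back: reduced form of g is (-2,0,-5)
reduced forms (-2, 0, -5) vs (-2, 0, -5) ⇒ equivalent

yes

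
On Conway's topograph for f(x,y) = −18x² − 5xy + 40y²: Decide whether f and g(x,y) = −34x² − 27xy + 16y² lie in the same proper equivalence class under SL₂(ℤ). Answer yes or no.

D₁ = 2905, D₂ = 2905
river cycle of f (length 38): (-18, 31, 27), (27, 23, -22), (-22, 21, 28), (28, 35, -15), (-15, 25, 38), (38, 51, -2), (-2, 53, 12), (12, 43, -22), (-22, 45, 10), (10, 35, -42), … (28 more)
river cycle of g (length 34): (16, 27, -34), (-34, 41, 9), (9, 49, -14), (-14, 35, 30), (30, 25, -19), (-19, 51, 4), (4, 53, -6), (-6, 43, 44), (44, 45, -5), (-5, 45, 44), … (24 more)
cycles differ ⇒ inequivalent

no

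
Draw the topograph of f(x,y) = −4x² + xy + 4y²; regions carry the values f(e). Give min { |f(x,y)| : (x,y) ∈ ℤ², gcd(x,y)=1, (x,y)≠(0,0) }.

river: ρ → (4,7,-1)
river: ρ → (-1,7,4)
river: ρ → (4,1,-4)
river: ρ → (-4,7,1)
river: ρ → (1,7,-4)
river: ρ → (-4,1,4)
closes: descent 0, river 6
min |a| on river = 1

1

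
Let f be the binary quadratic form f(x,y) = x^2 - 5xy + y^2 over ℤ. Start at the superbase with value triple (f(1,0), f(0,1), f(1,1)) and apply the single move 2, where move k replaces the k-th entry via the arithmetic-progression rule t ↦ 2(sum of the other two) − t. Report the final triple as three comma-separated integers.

start (1,1,-3) = (f(1,0),f(0,1),f(1,1))
replace slot 2: 2·(1+(-3)) − 1 = -5 → (1,-5,-3)

1,-5,-3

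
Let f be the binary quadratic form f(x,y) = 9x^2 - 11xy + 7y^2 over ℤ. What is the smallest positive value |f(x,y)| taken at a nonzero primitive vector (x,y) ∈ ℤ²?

translate: b→7 (≡-11 mod 18), so (9,-11,7)→(9,7,5)
flip: (9,7,5)→(5,-7,9)
translate: b→3 (≡-7 mod 10), so (5,-7,9)→(5,3,7)
reduced (well bottom): (5,3,7) with a≤c, −a<b≤a
well minimum = a = 5

5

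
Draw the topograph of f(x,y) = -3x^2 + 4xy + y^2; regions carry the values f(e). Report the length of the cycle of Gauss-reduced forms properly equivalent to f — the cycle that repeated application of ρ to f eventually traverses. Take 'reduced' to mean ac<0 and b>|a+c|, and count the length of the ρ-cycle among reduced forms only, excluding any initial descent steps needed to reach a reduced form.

D = 28, ⌊√D⌋ = 5
river: ρ → (1,4,-3)
river: ρ → (-3,2,2)
river: ρ → (2,2,-3)
river: ρ → (-3,4,1)
ρ-cycle length = 4 (tail of 0 descent steps not counted)

4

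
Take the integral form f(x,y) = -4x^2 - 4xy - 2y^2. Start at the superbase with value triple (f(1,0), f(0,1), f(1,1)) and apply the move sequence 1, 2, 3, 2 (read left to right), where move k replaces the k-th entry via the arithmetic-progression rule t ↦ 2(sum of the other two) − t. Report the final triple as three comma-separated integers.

start (-4,-2,-10) = (f(1,0),f(0,1),f(1,1))
replace slot 1: 2·((-2)+(-10)) − (-4) = -20 → (-20,-2,-10)
replace slot 2: 2·((-20)+(-10)) − (-2) = -58 → (-20,-58,-10)
replace slot 3: 2·((-20)+(-58)) − (-10) = -146 → (-20,-58,-146)
replace slot 2: 2·((-20)+(-146)) − (-58) = -274 → (-20,-274,-146)

-20,-274,-146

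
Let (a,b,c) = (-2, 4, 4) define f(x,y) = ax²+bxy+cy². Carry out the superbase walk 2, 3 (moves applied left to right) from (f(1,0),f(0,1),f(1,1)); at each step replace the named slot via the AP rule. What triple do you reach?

start (-2,4,6) = (f(1,0),f(0,1),f(1,1))
replace slot 2: 2·((-2)+6) − 4 = 4 → (-2,4,6)
replace slot 3: 2·((-2)+4) − 6 = -2 → (-2,4,-2)

-2,4,-2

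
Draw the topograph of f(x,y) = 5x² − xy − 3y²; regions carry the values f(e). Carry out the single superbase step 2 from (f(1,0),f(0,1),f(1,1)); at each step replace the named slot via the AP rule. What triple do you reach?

start (5,-3,1) = (f(1,0),f(0,1),f(1,1))
replace slot 2: 2·(5+1) − (-3) = 15 → (5,15,1)

5,15,1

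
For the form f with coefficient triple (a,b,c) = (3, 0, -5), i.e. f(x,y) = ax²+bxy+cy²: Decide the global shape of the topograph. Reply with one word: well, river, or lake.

D = b²−4ac = 0² − 4·3·(-5) = 60
D > 0 non-square ⇒ indefinite ⇒ periodic river

river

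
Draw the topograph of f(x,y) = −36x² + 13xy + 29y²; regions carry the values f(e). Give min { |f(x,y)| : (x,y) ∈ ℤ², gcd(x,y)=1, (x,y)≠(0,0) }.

river: ρ → (29,45,-20)
river: ρ → (-20,35,39)
river: ρ → (39,43,-16)
river: ρ → (-16,53,24)
river: ρ → (24,43,-26)
river: ρ → (-26,61,6)
river: ρ → (6,59,-36)
river: ρ → (-36,13,29)
closes: descent 0, river 8
min |a| on river = 6

6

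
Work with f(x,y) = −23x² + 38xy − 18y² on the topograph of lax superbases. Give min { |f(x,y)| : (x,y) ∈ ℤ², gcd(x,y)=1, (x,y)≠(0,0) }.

translate: b→8 (≡-38 mod 46), so (23,-38,18)→(23,8,3)
flip: (23,8,3)→(3,-8,23)
translate: b→-2 (≡-8 mod 6), so (3,-8,23)→(3,-2,18)
reduced (well bottom): (3,-2,18) with a≤c, −a<b≤a
well minimum |f| = |-3| = 3 (negative-definite)

3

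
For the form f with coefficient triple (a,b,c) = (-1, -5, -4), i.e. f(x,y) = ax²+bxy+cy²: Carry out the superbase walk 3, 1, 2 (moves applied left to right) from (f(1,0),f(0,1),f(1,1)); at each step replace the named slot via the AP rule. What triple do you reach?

start (-1,-4,-10) = (f(1,0),f(0,1),f(1,1))
replace slot 3: 2·((-1)+(-4)) − (-10) = 0 → (-1,-4,0)
replace slot 1: 2·((-4)+0) − (-1) = -7 → (-7,-4,0)
replace slot 2: 2·((-7)+0) − (-4) = -10 → (-7,-10,0)

-7,-10,0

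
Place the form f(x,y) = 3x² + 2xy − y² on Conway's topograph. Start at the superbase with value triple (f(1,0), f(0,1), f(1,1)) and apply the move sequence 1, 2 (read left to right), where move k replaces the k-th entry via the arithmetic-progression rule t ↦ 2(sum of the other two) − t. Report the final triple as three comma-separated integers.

start (3,-1,4) = (f(1,0),f(0,1),f(1,1))
replace slot 1: 2·((-1)+4) − 3 = 3 → (3,-1,4)
replace slot 2: 2·(3+4) − (-1) = 15 → (3,15,4)

3,15,4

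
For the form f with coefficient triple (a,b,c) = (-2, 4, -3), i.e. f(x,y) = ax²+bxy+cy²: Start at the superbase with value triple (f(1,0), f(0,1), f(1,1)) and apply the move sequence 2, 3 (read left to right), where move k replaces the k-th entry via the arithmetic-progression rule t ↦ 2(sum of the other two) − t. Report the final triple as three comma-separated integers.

start (-2,-3,-1) = (f(1,0),f(0,1),f(1,1))
replace slot 2: 2·((-2)+(-1)) − (-3) = -3 → (-2,-3,-1)
replace slot 3: 2·((-2)+(-3)) − (-1) = -9 → (-2,-3,-9)

-2,-3,-9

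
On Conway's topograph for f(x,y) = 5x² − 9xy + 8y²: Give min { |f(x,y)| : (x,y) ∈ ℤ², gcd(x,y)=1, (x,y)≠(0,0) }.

translate: b→1 (≡-9 mod 10), so (5,-9,8)→(5,1,4)
flip: (5,1,4)→(4,-1,5)
reduced (well bottom): (4,-1,5) with a≤c, −a<b≤a
well minimum = a = 4

4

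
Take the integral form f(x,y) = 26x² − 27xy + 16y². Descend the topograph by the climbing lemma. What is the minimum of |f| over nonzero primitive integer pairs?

translate: b→25 (≡-27 mod 52), so (26,-27,16)→(26,25,15)
flip: (26,25,15)→(15,-25,26)
translate: b→5 (≡-25 mod 30), so (15,-25,26)→(15,5,16)
reduced (well bottom): (15,5,16) with a≤c, −a<b≤a
well minimum = a = 15

15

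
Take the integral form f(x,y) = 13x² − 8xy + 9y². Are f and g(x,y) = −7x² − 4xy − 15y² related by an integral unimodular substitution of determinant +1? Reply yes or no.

D₁ = -404, D₂ = -404
f: flip: (13,-8,9)→(9,8,13)
f: reduced (well bottom): (9,8,13) with a≤c, −a<b≤a
g is negative-definite; reduce −g:
−g: reduced (well bottom): (7,4,15) with a≤c, −a<b≤a
flip sign back: reduced form of g is (-7,-4,-15)
reduced forms (9, 8, 13) vs (-7, -4, -15) ⇒ inequivalent

no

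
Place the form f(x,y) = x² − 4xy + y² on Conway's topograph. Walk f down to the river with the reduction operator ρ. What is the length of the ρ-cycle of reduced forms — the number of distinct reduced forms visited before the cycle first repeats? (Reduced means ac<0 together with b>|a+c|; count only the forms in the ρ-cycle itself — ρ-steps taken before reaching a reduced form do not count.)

D = 12, ⌊√D⌋ = 3
descent: ρ → (1,2,-2)  [lands on river]
river: ρ → (-2,2,1)
ρ-cycle length = 2 (tail of 1 descent step not counted)

2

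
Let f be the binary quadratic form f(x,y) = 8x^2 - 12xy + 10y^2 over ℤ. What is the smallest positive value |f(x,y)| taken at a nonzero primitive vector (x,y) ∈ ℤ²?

translate: b→4 (≡-12 mod 16), so (8,-12,10)→(8,4,6)
flip: (8,4,6)→(6,-4,8)
reduced (well bottom): (6,-4,8) with a≤c, −a<b≤a
well minimum = a = 6

6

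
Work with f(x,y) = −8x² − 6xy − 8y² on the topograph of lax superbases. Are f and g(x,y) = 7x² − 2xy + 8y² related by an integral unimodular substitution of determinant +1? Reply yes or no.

D₁ = -220, D₂ = -220
f is negative-definite; reduce −f:
−f: reduced (well bottom): (8,6,8) with a≤c, −a<b≤a
flip sign back: reduced form of f is (-8,-6,-8)
g: reduced (well bottom): (7,-2,8) with a≤c, −a<b≤a
reduced forms (-8, -6, -8) vs (7, -2, 8) ⇒ inequivalent

no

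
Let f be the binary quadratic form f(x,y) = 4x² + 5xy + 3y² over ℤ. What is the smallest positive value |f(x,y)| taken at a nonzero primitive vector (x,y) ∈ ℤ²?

translate: b→-3 (≡5 mod 8), so (4,5,3)→(4,-3,2)
flip: (4,-3,2)→(2,3,4)
translate: b→-1 (≡3 mod 4), so (2,3,4)→(2,-1,3)
reduced (well bottom): (2,-1,3) with a≤c, −a<b≤a
well minimum = a = 2

2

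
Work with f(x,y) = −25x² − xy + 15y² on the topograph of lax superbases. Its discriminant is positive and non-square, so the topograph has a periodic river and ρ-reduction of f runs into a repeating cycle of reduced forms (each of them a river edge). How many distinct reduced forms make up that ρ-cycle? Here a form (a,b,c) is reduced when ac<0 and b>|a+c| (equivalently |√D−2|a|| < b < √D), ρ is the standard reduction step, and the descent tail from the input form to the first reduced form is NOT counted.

D = 1501, ⌊√D⌋ = 38
descent: ρ → (15,31,-9)  [lands on river]
river: ρ → (-9,23,27)
river: ρ → (27,31,-5)
river: ρ → (-5,29,33)
river: ρ → (33,37,-1)
river: ρ → (-1,37,33)
river: ρ → (33,29,-5)
river: ρ → (-5,31,27)
river: ρ → (27,23,-9)
river: ρ → (-9,31,15)
river: ρ → (15,29,-11)
river: ρ → (-11,37,3)
river: ρ → (3,35,-23)
river: ρ → (-23,11,15)
river: ρ → (15,19,-19)
river: ρ → (-19,19,15)
river: ρ → (15,11,-23)
river: ρ → (-23,35,3)
river: ρ → (3,37,-11)
river: ρ → (-11,29,15)
ρ-cycle length = 20 (tail of 1 descent step not counted)

20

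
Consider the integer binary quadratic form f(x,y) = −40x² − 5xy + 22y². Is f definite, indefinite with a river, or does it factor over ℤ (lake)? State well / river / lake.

D = b²−4ac = (-5)² − 4·(-40)·22 = 3545
D > 0 non-square ⇒ indefinite ⇒ periodic river

river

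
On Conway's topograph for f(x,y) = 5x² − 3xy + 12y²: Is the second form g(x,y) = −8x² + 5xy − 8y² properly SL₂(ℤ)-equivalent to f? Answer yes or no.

D₁ = -231, D₂ = -231
f: reduced (well bottom): (5,-3,12) with a≤c, −a<b≤a
g is negative-definite; reduce −g:
−g: flip: (8,-5,8)→(8,5,8)
−g: reduced (well bottom): (8,5,8) with a≤c, −a<b≤a
flip sign back: reduced form of g is (-8,-5,-8)
reduced forms (5, -3, 12) vs (-8, -5, -8) ⇒ inequivalent

no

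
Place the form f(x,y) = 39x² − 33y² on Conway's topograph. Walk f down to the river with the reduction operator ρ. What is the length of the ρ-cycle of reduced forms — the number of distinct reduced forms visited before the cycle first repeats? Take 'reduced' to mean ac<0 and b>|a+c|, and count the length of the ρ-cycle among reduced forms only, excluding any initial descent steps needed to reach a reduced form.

D = 5148, ⌊√D⌋ = 71
descent: ρ → (-33,66,6)  [lands on river]
river: ρ → (6,66,-33)
ρ-cycle length = 2 (tail of 1 descent step not counted)

2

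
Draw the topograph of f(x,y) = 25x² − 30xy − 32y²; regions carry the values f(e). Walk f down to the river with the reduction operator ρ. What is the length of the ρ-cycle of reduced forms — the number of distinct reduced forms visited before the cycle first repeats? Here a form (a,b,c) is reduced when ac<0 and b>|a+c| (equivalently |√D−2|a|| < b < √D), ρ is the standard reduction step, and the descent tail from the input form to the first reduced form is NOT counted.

D = 4100, ⌊√D⌋ = 64
descent: ρ → (-32,30,25)  [lands on river]
river: ρ → (25,20,-37)
river: ρ → (-37,54,8)
river: ρ → (8,58,-23)
river: ρ → (-23,34,32)
river: ρ → (32,30,-25)
river: ρ → (-25,20,37)
river: ρ → (37,54,-8)
river: ρ → (-8,58,23)
river: ρ → (23,34,-32)
ρ-cycle length = 10 (tail of 1 descent step not counted)

10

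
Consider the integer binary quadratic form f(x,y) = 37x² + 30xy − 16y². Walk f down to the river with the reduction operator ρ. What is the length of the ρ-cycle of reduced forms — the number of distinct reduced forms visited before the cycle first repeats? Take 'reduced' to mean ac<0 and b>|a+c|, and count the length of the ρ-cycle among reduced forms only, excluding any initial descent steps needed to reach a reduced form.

D = 3268, ⌊√D⌋ = 57
river: ρ → (-16,34,33)
river: ρ → (33,32,-17)
river: ρ → (-17,36,29)
river: ρ → (29,22,-24)
river: ρ → (-24,26,27)
river: ρ → (27,28,-23)
river: ρ → (-23,18,32)
river: ρ → (32,46,-9)
river: ρ → (-9,44,37)
river: ρ → (37,30,-16)
ρ-cycle length = 10 (tail of 0 descent steps not counted)

10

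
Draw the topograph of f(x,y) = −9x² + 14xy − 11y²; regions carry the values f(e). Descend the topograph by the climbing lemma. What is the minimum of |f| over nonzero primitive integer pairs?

translate: b→4 (≡-14 mod 18), so (9,-14,11)→(9,4,6)
flip: (9,4,6)→(6,-4,9)
reduced (well bottom): (6,-4,9) with a≤c, −a<b≤a
well minimum |f| = |-6| = 6 (negative-definite)

6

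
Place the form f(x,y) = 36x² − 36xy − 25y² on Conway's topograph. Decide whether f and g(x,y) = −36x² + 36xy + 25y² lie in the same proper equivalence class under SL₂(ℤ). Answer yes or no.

D₁ = 4896, D₂ = 4896
river cycle of f (length 4): (-25, 36, 36), (36, 36, -25), (-25, 64, 8), (8, 64, -25)
river cycle of g (length 4): (25, 64, -8), (-8, 64, 25), (25, 36, -36), (-36, 36, 25)
cycles differ ⇒ inequivalent

no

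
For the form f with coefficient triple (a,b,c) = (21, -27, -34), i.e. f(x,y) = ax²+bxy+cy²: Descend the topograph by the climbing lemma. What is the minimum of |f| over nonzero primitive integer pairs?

descent: ρ → (-34,27,21)  [lands on river]
river: ρ → (21,57,-4)
river: ρ → (-4,55,35)
river: ρ → (35,15,-24)
river: ρ → (-24,33,26)
river: ρ → (26,19,-31)
river: ρ → (-31,43,14)
river: ρ → (14,41,-34)
closes: descent 1, river 8
min |a| on river = 4

4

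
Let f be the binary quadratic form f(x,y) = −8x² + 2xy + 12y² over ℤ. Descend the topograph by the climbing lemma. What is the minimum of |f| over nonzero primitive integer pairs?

descent: ρ → (12,-2,-8)
descent: ρ → (-8,18,2)  [lands on river]
river: ρ → (2,18,-8)
river: ρ → (-8,14,6)
river: ρ → (6,10,-12)
river: ρ → (-12,14,4)
river: ρ → (4,18,-4)
river: ρ → (-4,14,12)
river: ρ → (12,10,-6)
river: ρ → (-6,14,8)
river: ρ → (8,18,-2)
river: ρ → (-2,18,8)
river: ρ → (8,14,-6)
river: ρ → (-6,10,12)
river: ρ → (12,14,-4)
river: ρ → (-4,18,4)
river: ρ → (4,14,-12)
river: ρ → (-12,10,6)
river: ρ → (6,14,-8)
closes: descent 2, river 18
min |a| on river = 2

2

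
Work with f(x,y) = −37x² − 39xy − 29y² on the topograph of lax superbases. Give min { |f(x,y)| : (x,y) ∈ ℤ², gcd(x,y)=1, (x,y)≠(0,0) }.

translate: b→-35 (≡39 mod 74), so (37,39,29)→(37,-35,27)
flip: (37,-35,27)→(27,35,37)
translate: b→-19 (≡35 mod 54), so (27,35,37)→(27,-19,29)
reduced (well bottom): (27,-19,29) with a≤c, −a<b≤a
well minimum |f| = |-27| = 27 (negative-definite)

27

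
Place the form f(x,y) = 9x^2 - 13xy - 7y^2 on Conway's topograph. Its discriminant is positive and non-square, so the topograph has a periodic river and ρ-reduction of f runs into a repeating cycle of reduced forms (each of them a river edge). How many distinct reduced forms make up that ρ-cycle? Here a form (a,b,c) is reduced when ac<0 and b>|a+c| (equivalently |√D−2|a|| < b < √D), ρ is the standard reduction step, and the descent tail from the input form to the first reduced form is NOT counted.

D = 421, ⌊√D⌋ = 20
descent: ρ → (-7,13,9)  [lands on river]
river: ρ → (9,5,-11)
river: ρ → (-11,17,3)
river: ρ → (3,19,-5)
river: ρ → (-5,11,15)
river: ρ → (15,19,-1)
river: ρ → (-1,19,15)
river: ρ → (15,11,-5)
river: ρ → (-5,19,3)
river: ρ → (3,17,-11)
river: ρ → (-11,5,9)
river: ρ → (9,13,-7)
river: ρ → (-7,15,7)
river: ρ → (7,13,-9)
river: ρ → (-9,5,11)
river: ρ → (11,17,-3)
river: ρ → (-3,19,5)
river: ρ → (5,11,-15)
river: ρ → (-15,19,1)
river: ρ → (1,19,-15)
river: ρ → (-15,11,5)
river: ρ → (5,19,-3)
river: ρ → (-3,17,11)
river: ρ → (11,5,-9)
river: ρ → (-9,13,7)
river: ρ → (7,15,-7)
ρ-cycle length = 26 (tail of 1 descent step not counted)

26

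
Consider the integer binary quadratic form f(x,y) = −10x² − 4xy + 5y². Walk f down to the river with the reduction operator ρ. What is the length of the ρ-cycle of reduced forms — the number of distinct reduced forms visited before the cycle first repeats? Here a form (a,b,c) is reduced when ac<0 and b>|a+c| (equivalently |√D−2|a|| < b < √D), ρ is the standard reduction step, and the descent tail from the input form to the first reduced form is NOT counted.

D = 216, ⌊√D⌋ = 14
descent: ρ → (5,14,-1)  [lands on river]
river: ρ → (-1,14,5)
river: ρ → (5,6,-9)
river: ρ → (-9,12,2)
river: ρ → (2,12,-9)
river: ρ → (-9,6,5)
ρ-cycle length = 6 (tail of 1 descent step not counted)

6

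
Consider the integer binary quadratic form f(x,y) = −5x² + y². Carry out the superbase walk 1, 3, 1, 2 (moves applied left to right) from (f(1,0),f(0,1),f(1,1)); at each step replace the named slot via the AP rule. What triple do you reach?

start (-5,1,-4) = (f(1,0),f(0,1),f(1,1))
replace slot 1: 2·(1+(-4)) − (-5) = -1 → (-1,1,-4)
replace slot 3: 2·((-1)+1) − (-4) = 4 → (-1,1,4)
replace slot 1: 2·(1+4) − (-1) = 11 → (11,1,4)
replace slot 2: 2·(11+4) − 1 = 29 → (11,29,4)

11,29,4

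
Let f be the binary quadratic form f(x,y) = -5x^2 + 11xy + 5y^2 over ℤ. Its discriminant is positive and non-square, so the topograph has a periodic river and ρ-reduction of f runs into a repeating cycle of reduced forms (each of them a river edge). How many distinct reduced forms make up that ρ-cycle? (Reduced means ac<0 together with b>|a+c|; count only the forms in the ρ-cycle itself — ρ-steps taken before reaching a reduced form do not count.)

D = 221, ⌊√D⌋ = 14
river: ρ → (5,9,-7)
river: ρ → (-7,5,7)
river: ρ → (7,9,-5)
river: ρ → (-5,11,5)
ρ-cycle length = 4 (tail of 0 descent steps not counted)

4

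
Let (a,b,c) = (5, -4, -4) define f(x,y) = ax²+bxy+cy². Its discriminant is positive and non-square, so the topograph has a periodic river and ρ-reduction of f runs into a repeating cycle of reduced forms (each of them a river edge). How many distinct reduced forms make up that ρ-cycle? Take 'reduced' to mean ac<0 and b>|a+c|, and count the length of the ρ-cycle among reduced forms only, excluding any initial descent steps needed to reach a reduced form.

D = 96, ⌊√D⌋ = 9
descent: ρ → (-4,4,5)  [lands on river]
river: ρ → (5,6,-3)
river: ρ → (-3,6,5)
river: ρ → (5,4,-4)
ρ-cycle length = 4 (tail of 1 descent step not counted)

4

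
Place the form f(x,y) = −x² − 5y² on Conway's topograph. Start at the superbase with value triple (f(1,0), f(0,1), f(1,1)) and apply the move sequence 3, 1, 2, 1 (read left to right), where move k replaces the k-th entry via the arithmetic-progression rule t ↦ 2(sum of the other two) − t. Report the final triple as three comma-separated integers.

start (-1,-5,-6) = (f(1,0),f(0,1),f(1,1))
replace slot 3: 2·((-1)+(-5)) − (-6) = -6 → (-1,-5,-6)
replace slot 1: 2·((-5)+(-6)) − (-1) = -21 → (-21,-5,-6)
replace slot 2: 2·((-21)+(-6)) − (-5) = -49 → (-21,-49,-6)
replace slot 1: 2·((-49)+(-6)) − (-21) = -89 → (-89,-49,-6)

-89,-49,-6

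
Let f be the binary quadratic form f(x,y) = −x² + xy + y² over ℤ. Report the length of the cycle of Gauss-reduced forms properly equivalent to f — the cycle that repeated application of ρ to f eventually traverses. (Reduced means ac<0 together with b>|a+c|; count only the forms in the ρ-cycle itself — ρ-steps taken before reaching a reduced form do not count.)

D = 5, ⌊√D⌋ = 2
river: ρ → (1,1,-1)
river: ρ → (-1,1,1)
ρ-cycle length = 2 (tail of 0 descent steps not counted)

2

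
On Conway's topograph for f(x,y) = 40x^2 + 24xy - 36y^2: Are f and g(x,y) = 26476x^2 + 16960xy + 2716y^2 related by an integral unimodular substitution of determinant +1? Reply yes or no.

D₁ = 6336, D₂ = 6336
river cycle of f (length 4): (-36, 48, 28), (28, 64, -20), (-20, 56, 40), (40, 24, -36)
river cycle of g (length 4): (40, 24, -36), (-36, 48, 28), (28, 64, -20), (-20, 56, 40)
cycles coincide ⇒ equivalent

yes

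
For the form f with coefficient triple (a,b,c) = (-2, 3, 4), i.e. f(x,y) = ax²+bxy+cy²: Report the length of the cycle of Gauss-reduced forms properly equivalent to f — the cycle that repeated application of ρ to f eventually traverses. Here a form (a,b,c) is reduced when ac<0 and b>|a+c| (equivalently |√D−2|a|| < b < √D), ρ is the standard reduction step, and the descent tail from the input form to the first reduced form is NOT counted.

D = 41, ⌊√D⌋ = 6
river: ρ → (4,5,-1)
river: ρ → (-1,5,4)
river: ρ → (4,3,-2)
river: ρ → (-2,5,2)
river: ρ → (2,3,-4)
river: ρ → (-4,5,1)
river: ρ → (1,5,-4)
river: ρ → (-4,3,2)
river: ρ → (2,5,-2)
river: ρ → (-2,3,4)
ρ-cycle length = 10 (tail of 0 descent steps not counted)

10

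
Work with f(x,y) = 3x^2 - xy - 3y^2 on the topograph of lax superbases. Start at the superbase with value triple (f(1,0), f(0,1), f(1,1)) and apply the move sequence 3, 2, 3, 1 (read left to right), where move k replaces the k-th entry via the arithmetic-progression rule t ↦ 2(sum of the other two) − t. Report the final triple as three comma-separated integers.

start (3,-3,-1) = (f(1,0),f(0,1),f(1,1))
replace slot 3: 2·(3+(-3)) − (-1) = 1 → (3,-3,1)
replace slot 2: 2·(3+1) − (-3) = 11 → (3,11,1)
replace slot 3: 2·(3+11) − 1 = 27 → (3,11,27)
replace slot 1: 2·(11+27) − 3 = 73 → (73,11,27)

73,11,27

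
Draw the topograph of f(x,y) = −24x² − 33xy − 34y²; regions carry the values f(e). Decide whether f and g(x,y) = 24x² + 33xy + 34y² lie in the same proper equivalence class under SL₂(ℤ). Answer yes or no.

D₁ = -2175, D₂ = -2175
f is negative-definite; reduce −f:
−f: translate: b→-15 (≡33 mod 48), so (24,33,34)→(24,-15,25)
−f: reduced (well bottom): (24,-15,25) with a≤c, −a<b≤a
flip sign back: reduced form of f is (-24,15,-25)
g: translate: b→-15 (≡33 mod 48), so (24,33,34)→(24,-15,25)
g: reduced (well bottom): (24,-15,25) with a≤c, −a<b≤a
reduced forms (-24, 15, -25) vs (24, -15, 25) ⇒ inequivalent

no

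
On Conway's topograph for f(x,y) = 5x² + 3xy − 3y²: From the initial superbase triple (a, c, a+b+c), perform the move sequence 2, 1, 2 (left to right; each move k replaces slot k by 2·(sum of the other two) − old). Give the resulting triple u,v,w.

start (5,-3,5) = (f(1,0),f(0,1),f(1,1))
replace slot 2: 2·(5+5) − (-3) = 23 → (5,23,5)
replace slot 1: 2·(23+5) − 5 = 51 → (51,23,5)
replace slot 2: 2·(51+5) − 23 = 89 → (51,89,5)

51,89,5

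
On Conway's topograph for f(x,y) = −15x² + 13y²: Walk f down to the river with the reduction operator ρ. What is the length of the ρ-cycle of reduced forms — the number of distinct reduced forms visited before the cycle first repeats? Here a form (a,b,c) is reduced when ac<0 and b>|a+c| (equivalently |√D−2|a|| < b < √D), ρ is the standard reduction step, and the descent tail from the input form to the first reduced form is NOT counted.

D = 780, ⌊√D⌋ = 27
descent: ρ → (13,26,-2)  [lands on river]
river: ρ → (-2,26,13)
ρ-cycle length = 2 (tail of 1 descent step not counted)

2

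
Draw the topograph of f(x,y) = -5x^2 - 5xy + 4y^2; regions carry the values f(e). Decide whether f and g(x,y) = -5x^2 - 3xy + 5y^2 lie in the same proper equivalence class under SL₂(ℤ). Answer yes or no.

D₁ = 105, D₂ = 109
discriminants differ ⇒ not SL₂(ℤ)-equivalent

no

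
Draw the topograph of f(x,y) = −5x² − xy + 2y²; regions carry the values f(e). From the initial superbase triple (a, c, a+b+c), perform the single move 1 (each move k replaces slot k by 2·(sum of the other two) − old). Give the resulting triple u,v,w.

start (-5,2,-4) = (f(1,0),f(0,1),f(1,1))
replace slot 1: 2·(2+(-4)) − (-5) = 1 → (1,2,-4)

1,2,-4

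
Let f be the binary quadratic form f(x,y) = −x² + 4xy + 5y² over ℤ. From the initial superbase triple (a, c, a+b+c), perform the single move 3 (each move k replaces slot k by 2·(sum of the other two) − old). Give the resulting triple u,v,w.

start (-1,5,8) = (f(1,0),f(0,1),f(1,1))
replace slot 3: 2·((-1)+5) − 8 = 0 → (-1,5,0)

-1,5,0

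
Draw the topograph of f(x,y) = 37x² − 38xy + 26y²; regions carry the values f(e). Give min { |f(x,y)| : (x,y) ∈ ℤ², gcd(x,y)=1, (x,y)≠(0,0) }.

translate: b→36 (≡-38 mod 74), so (37,-38,26)→(37,36,25)
flip: (37,36,25)→(25,-36,37)
translate: b→14 (≡-36 mod 50), so (25,-36,37)→(25,14,26)
reduced (well bottom): (25,14,26) with a≤c, −a<b≤a
well minimum = a = 25

25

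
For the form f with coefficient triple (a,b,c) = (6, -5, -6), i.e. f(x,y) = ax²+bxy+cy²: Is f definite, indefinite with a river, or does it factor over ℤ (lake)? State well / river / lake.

D = b²−4ac = (-5)² − 4·6·(-6) = 169
D = 13² is a perfect square ⇒ form factors over ℤ ⇒ lakes

lake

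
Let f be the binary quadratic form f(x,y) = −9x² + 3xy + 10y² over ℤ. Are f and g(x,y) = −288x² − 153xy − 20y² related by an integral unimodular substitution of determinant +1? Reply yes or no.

D₁ = 369, D₂ = 369
river cycle of f (length 16): (10, 17, -2), (-2, 19, 1), (1, 19, -2), (-2, 17, 10), (10, 3, -9), (-9, 15, 4), (4, 17, -5), (-5, 13, 10), (10, 7, -8), (-8, 9, 9), … (6 more)
river cycle of g (length 16): (4, 15, -9), (-9, 3, 10), (10, 17, -2), (-2, 19, 1), (1, 19, -2), (-2, 17, 10), (10, 3, -9), (-9, 15, 4), (4, 17, -5), (-5, 13, 10), … (6 more)
cycles coincide ⇒ equivalent

yes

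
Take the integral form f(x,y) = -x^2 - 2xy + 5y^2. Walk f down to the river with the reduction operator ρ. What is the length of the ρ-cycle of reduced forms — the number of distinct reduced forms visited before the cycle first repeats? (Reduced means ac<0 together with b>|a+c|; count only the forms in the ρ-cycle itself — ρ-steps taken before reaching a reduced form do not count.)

D = 24, ⌊√D⌋ = 4
descent: ρ → (5,2,-1)
descent: ρ → (-1,4,2)  [lands on river]
river: ρ → (2,4,-1)
ρ-cycle length = 2 (tail of 2 descent steps not counted)

2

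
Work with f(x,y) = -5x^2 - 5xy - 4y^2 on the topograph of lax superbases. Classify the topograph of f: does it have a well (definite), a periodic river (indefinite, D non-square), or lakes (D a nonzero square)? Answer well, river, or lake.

D = b²−4ac = (-5)² − 4·(-5)·(-4) = -55
D < 0 ⇒ definite ⇒ every region one sign ⇒ single well

well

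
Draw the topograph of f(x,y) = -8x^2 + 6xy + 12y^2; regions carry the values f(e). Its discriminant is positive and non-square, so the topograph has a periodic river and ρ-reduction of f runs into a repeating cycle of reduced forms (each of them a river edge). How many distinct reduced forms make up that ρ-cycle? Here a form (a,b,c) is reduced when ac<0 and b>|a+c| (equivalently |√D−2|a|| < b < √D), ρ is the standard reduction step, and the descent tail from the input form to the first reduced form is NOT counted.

D = 420, ⌊√D⌋ = 20
river: ρ → (12,18,-2)
river: ρ → (-2,18,12)
river: ρ → (12,6,-8)
river: ρ → (-8,10,10)
river: ρ → (10,10,-8)
river: ρ → (-8,6,12)
ρ-cycle length = 6 (tail of 0 descent steps not counted)

6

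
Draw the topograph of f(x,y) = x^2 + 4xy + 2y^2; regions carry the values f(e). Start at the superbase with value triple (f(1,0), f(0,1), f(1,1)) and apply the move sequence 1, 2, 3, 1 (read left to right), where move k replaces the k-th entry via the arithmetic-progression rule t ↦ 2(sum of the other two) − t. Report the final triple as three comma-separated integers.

start (1,2,7) = (f(1,0),f(0,1),f(1,1))
replace slot 1: 2·(2+7) − 1 = 17 → (17,2,7)
replace slot 2: 2·(17+7) − 2 = 46 → (17,46,7)
replace slot 3: 2·(17+46) − 7 = 119 → (17,46,119)
replace slot 1: 2·(46+119) − 17 = 313 → (313,46,119)

313,46,119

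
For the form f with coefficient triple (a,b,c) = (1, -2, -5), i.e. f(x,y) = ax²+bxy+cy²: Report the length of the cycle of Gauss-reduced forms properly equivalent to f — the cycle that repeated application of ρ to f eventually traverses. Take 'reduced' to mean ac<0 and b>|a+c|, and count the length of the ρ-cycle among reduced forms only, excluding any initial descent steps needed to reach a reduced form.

D = 24, ⌊√D⌋ = 4
descent: ρ → (-5,2,1)
descent: ρ → (1,4,-2)  [lands on river]
river: ρ → (-2,4,1)
ρ-cycle length = 2 (tail of 2 descent steps not counted)

2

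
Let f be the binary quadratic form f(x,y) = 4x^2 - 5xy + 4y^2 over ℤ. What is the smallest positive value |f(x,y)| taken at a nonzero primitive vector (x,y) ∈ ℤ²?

translate: b→3 (≡-5 mod 8), so (4,-5,4)→(4,3,3)
flip: (4,3,3)→(3,-3,4)
translate: b→3 (≡-3 mod 6), so (3,-3,4)→(3,3,4)
reduced (well bottom): (3,3,4) with a≤c, −a<b≤a
well minimum = a = 3

3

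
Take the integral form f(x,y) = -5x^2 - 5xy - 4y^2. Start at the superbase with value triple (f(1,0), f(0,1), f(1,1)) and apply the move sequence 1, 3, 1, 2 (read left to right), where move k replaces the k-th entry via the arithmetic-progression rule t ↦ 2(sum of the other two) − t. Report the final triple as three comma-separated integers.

start (-5,-4,-14) = (f(1,0),f(0,1),f(1,1))
replace slot 1: 2·((-4)+(-14)) − (-5) = -31 → (-31,-4,-14)
replace slot 3: 2·((-31)+(-4)) − (-14) = -56 → (-31,-4,-56)
replace slot 1: 2·((-4)+(-56)) − (-31) = -89 → (-89,-4,-56)
replace slot 2: 2·((-89)+(-56)) − (-4) = -286 → (-89,-286,-56)

-89,-286,-56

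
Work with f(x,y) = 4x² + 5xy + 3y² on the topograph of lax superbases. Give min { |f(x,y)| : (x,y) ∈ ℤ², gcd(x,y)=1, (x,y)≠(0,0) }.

translate: b→-3 (≡5 mod 8), so (4,5,3)→(4,-3,2)
flip: (4,-3,2)→(2,3,4)
translate: b→-1 (≡3 mod 4), so (2,3,4)→(2,-1,3)
reduced (well bottom): (2,-1,3) with a≤c, −a<b≤a
well minimum = a = 2

2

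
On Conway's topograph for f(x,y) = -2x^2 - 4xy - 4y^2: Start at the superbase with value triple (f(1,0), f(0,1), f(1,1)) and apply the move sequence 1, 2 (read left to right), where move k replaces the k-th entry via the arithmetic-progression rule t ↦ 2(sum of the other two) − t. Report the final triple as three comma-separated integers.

start (-2,-4,-10) = (f(1,0),f(0,1),f(1,1))
replace slot 1: 2·((-4)+(-10)) − (-2) = -26 → (-26,-4,-10)
replace slot 2: 2·((-26)+(-10)) − (-4) = -68 → (-26,-68,-10)

-26,-68,-10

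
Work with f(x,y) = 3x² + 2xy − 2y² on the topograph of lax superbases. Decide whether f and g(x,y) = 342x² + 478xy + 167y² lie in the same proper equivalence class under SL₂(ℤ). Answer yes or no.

D₁ = 28, D₂ = 28
river cycle of f (length 4): (-2, 2, 3), (3, 4, -1), (-1, 4, 3), (3, 2, -2)
river cycle of g (length 4): (3, 4, -1), (-1, 4, 3), (3, 2, -2), (-2, 2, 3)
cycles coincide ⇒ equivalent

yes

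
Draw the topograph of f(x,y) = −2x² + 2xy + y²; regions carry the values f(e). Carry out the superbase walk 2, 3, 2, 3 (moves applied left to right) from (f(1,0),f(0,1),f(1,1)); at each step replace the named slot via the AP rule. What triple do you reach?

start (-2,1,1) = (f(1,0),f(0,1),f(1,1))
replace slot 2: 2·((-2)+1) − 1 = -3 → (-2,-3,1)
replace slot 3: 2·((-2)+(-3)) − 1 = -11 → (-2,-3,-11)
replace slot 2: 2·((-2)+(-11)) − (-3) = -23 → (-2,-23,-11)
replace slot 3: 2·((-2)+(-23)) − (-11) = -39 → (-2,-23,-39)

-2,-23,-39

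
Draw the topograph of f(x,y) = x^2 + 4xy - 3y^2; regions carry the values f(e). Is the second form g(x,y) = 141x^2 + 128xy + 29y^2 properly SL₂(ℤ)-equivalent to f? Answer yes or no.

D₁ = 28, D₂ = 28
river cycle of f (length 4): (-3, 2, 2), (2, 2, -3), (-3, 4, 1), (1, 4, -3)
river cycle of g (length 4): (1, 4, -3), (-3, 2, 2), (2, 2, -3), (-3, 4, 1)
cycles coincide ⇒ equivalent

yes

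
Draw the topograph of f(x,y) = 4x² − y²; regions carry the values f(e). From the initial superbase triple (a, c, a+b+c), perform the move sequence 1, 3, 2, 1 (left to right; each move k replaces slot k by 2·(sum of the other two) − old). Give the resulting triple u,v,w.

start (4,-1,3) = (f(1,0),f(0,1),f(1,1))
replace slot 1: 2·((-1)+3) − 4 = 0 → (0,-1,3)
replace slot 3: 2·(0+(-1)) − 3 = -5 → (0,-1,-5)
replace slot 2: 2·(0+(-5)) − (-1) = -9 → (0,-9,-5)
replace slot 1: 2·((-9)+(-5)) − 0 = -28 → (-28,-9,-5)

-28,-9,-5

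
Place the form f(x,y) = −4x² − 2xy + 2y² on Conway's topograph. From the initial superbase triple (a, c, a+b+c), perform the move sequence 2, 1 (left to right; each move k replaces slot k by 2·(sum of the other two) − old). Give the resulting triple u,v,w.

start (-4,2,-4) = (f(1,0),f(0,1),f(1,1))
replace slot 2: 2·((-4)+(-4)) − 2 = -18 → (-4,-18,-4)
replace slot 1: 2·((-18)+(-4)) − (-4) = -40 → (-40,-18,-4)

-40,-18,-4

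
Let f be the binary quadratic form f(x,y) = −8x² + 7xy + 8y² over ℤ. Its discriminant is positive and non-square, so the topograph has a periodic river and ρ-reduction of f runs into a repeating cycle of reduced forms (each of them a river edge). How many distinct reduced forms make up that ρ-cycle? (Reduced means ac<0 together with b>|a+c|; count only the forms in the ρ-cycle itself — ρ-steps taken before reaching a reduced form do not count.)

D = 305, ⌊√D⌋ = 17
river: ρ → (8,9,-7)
river: ρ → (-7,5,10)
river: ρ → (10,15,-2)
river: ρ → (-2,17,2)
river: ρ → (2,15,-10)
river: ρ → (-10,5,7)
river: ρ → (7,9,-8)
river: ρ → (-8,7,8)
ρ-cycle length = 8 (tail of 0 descent steps not counted)

8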